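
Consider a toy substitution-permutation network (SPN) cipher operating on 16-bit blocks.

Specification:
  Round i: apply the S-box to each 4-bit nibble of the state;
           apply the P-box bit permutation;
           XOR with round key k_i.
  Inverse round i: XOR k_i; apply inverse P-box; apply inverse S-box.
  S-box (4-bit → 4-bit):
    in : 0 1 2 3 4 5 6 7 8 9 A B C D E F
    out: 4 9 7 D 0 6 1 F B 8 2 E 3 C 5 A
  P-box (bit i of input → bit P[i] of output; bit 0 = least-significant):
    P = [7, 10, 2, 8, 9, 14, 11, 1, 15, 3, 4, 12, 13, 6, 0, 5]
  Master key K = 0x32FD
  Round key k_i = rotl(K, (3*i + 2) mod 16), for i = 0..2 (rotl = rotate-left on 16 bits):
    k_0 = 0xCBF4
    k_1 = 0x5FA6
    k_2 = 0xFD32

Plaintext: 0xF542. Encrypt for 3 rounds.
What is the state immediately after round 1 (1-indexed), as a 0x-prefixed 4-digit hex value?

0xCF08

s_0 = plaintext = 0xF542
s_1 = Round(s_0, k_0) = 0xCF08
s_2 = Round(s_1, k_1) = 0x626E
s_3 = Round(s_2, k_2) = 0x5FAE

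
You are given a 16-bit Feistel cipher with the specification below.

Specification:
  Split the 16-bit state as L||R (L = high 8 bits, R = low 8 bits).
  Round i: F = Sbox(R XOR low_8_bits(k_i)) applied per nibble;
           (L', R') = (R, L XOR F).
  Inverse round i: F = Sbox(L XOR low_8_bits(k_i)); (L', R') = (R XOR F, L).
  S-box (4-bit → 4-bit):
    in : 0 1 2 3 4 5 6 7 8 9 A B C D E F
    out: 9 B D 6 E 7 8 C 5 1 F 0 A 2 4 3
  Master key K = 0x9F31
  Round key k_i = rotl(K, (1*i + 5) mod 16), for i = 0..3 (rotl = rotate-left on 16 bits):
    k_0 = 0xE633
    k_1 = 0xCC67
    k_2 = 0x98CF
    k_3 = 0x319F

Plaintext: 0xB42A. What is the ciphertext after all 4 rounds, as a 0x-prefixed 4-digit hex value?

s_0 = plaintext = 0xB42A
s_1 = Round(s_0, k_0) = 0x2A05
s_2 = Round(s_1, k_1) = 0x05A7
s_3 = Round(s_2, k_2) = 0xA780
s_4 = Round(s_3, k_3) = 0x8014

0x8014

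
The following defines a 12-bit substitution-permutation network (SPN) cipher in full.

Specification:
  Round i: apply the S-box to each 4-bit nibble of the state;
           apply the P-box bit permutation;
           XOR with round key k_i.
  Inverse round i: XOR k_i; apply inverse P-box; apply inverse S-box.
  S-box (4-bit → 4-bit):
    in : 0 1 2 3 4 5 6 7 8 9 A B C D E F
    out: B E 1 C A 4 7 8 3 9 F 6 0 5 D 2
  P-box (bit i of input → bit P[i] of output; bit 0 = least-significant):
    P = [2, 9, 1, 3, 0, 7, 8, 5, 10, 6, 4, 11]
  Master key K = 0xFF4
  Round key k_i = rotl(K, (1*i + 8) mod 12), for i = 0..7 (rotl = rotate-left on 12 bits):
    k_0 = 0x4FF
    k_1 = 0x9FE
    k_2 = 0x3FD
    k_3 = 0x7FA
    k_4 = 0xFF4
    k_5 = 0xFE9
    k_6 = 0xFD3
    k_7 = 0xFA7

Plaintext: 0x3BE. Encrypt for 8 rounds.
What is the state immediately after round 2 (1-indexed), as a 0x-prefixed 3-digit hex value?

s_0 = plaintext = 0x3BE
s_1 = Round(s_0, k_0) = 0xD61
s_2 = Round(s_1, k_1) = 0xE65
s_3 = Round(s_2, k_2) = 0xE6E
s_4 = Round(s_3, k_3) = 0xA65
s_5 = Round(s_4, k_4) = 0x227
s_6 = Round(s_5, k_5) = 0xBE0
s_7 = Round(s_6, k_6) = 0xCAE
s_8 = Round(s_7, k_7) = 0xE08

0xE65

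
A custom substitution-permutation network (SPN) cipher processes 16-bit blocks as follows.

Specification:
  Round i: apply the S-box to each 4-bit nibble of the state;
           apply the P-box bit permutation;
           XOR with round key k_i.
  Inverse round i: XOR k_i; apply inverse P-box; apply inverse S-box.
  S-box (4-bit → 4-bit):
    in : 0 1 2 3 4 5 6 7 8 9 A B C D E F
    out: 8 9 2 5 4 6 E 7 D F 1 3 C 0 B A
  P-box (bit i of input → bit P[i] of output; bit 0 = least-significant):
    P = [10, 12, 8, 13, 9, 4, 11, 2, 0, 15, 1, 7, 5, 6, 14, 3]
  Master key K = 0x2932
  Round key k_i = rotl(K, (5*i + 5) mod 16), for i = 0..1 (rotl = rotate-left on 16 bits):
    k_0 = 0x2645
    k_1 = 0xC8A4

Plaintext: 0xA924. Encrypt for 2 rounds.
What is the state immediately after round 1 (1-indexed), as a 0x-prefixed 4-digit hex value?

0xA7F6

s_0 = plaintext = 0xA924
s_1 = Round(s_0, k_0) = 0xA7F6
s_2 = Round(s_1, k_1) = 0x7993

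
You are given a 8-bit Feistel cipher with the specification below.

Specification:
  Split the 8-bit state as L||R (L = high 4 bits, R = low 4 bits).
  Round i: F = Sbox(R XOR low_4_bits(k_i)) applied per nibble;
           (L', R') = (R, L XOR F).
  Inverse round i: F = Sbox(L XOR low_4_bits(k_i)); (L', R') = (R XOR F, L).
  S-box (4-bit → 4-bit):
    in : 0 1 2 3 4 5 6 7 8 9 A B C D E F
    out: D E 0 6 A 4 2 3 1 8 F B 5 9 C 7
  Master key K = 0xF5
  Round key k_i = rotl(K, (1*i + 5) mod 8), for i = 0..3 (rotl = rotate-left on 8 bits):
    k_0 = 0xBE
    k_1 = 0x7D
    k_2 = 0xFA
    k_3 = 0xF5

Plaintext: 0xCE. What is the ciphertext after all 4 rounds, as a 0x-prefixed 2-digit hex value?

0xF4

s_0 = plaintext = 0xCE
s_1 = Round(s_0, k_0) = 0xE1
s_2 = Round(s_1, k_1) = 0x1B
s_3 = Round(s_2, k_2) = 0xBF
s_4 = Round(s_3, k_3) = 0xF4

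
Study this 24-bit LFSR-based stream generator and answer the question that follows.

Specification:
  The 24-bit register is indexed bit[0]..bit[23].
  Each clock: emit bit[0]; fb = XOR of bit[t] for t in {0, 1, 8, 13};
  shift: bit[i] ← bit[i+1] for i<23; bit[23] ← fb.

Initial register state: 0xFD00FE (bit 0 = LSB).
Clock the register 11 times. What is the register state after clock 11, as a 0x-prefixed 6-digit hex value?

reg_0 = 0xFD00FE
clock 1: out=0, reg = 0xFE807F
clock 2: out=1, reg = 0x7F403F
clock 3: out=1, reg = 0x3FA01F
clock 4: out=1, reg = 0x9FD00F
clock 5: out=1, reg = 0x4FE807
clock 6: out=1, reg = 0xA7F403
clock 7: out=1, reg = 0xD3FA01
clock 8: out=1, reg = 0x69FD00
clock 9: out=0, reg = 0x34FE80
clock 10: out=0, reg = 0x9A7F40
clock 11: out=0, reg = 0x4D3FA0

0x4D3FA0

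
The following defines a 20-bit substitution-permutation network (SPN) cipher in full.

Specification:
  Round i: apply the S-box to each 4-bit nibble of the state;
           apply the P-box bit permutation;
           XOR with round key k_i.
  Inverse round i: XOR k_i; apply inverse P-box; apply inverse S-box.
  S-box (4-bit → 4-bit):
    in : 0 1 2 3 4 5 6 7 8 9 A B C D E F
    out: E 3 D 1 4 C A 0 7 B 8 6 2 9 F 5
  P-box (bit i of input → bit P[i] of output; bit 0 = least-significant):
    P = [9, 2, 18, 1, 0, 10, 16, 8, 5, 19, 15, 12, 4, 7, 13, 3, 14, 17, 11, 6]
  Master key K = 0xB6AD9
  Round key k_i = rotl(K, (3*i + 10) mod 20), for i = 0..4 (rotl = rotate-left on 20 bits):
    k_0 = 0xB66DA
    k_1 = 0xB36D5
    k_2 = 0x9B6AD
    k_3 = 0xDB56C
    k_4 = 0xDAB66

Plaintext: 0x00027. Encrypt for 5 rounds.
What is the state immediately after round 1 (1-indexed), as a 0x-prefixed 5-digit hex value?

s_0 = plaintext = 0x00027
s_1 = Round(s_0, k_0) = 0x0DF13
s_2 = Round(s_1, k_1) = 0x9B8AC
s_3 = Round(s_2, k_2) = 0x35749
s_4 = Round(s_3, k_3) = 0xCD762
s_5 = Round(s_4, k_4) = 0xBAC7C

0x0DF13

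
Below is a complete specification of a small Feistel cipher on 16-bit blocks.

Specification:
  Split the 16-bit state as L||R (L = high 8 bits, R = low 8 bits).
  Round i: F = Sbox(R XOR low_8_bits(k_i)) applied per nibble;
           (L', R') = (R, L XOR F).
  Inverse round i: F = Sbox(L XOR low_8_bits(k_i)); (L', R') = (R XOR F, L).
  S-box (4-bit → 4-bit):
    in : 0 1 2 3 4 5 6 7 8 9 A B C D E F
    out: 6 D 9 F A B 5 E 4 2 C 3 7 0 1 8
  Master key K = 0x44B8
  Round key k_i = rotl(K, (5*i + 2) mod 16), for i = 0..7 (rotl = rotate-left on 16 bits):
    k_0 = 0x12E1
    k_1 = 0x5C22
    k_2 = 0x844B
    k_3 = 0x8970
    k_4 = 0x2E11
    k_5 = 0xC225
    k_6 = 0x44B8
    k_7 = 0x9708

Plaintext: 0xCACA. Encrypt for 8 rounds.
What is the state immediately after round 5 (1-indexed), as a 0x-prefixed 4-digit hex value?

s_0 = plaintext = 0xCACA
s_1 = Round(s_0, k_0) = 0xCA59
s_2 = Round(s_1, k_1) = 0x5929
s_3 = Round(s_2, k_2) = 0x2900
s_4 = Round(s_3, k_3) = 0x00CF
s_5 = Round(s_4, k_4) = 0xCF01
s_6 = Round(s_5, k_5) = 0x0155
s_7 = Round(s_6, k_6) = 0x5511
s_8 = Round(s_7, k_7) = 0x1187

0xCF01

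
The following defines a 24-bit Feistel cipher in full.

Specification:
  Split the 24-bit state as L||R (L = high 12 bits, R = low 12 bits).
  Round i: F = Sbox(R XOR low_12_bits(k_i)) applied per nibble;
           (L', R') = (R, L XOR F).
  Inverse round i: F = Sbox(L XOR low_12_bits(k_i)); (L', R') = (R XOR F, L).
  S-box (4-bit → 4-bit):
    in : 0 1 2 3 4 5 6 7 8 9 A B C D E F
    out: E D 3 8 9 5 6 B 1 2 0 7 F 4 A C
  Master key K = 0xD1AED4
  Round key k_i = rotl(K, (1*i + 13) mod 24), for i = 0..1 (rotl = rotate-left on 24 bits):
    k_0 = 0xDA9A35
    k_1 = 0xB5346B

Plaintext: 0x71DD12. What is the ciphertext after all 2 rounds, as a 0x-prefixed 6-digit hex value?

0xC26C86

s_0 = plaintext = 0x71DD12
s_1 = Round(s_0, k_0) = 0xD12C26
s_2 = Round(s_1, k_1) = 0xC26C86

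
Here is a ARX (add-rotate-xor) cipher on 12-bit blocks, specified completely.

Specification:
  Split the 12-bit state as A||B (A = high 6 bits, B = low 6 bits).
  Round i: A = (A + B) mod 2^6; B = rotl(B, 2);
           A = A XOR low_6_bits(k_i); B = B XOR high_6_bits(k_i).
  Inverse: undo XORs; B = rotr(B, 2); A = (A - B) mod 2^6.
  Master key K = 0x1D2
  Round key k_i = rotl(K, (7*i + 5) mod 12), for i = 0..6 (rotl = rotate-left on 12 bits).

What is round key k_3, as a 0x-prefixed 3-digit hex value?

K = 0x1D2
k_0 = rotl(K, (7*0+5) mod 12) = rotl(K, 5) = 0xA43
k_1 = rotl(K, (7*1+5) mod 12) = rotl(K, 0) = 0x1D2
k_2 = rotl(K, (7*2+5) mod 12) = rotl(K, 7) = 0x90E
k_3 = rotl(K, (7*3+5) mod 12) = rotl(K, 2) = 0x748

0x748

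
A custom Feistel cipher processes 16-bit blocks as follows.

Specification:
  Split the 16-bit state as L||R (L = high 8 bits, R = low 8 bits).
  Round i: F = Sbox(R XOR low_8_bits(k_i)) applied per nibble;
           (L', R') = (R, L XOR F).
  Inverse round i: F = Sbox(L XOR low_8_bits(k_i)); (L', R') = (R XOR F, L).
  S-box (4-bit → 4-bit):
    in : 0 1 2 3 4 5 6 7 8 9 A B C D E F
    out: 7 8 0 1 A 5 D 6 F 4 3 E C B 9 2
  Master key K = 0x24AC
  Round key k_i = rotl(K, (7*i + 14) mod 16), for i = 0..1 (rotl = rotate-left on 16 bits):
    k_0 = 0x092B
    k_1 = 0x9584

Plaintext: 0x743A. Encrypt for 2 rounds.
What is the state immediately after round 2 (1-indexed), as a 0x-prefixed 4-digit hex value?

0xFC55

s_0 = plaintext = 0x743A
s_1 = Round(s_0, k_0) = 0x3AFC
s_2 = Round(s_1, k_1) = 0xFC55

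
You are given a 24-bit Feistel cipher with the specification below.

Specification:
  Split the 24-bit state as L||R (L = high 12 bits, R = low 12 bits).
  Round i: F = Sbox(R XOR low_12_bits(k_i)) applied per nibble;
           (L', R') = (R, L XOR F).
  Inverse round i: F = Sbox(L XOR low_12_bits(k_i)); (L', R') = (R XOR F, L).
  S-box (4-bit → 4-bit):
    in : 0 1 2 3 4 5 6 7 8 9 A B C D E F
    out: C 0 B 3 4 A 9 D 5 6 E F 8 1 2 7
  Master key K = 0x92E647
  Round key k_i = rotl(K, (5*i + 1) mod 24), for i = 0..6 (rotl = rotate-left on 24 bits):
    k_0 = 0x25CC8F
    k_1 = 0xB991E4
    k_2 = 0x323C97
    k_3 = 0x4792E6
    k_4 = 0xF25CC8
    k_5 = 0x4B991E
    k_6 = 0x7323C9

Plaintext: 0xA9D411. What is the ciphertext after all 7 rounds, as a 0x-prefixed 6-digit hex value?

s_0 = plaintext = 0xA9D411
s_1 = Round(s_0, k_0) = 0x411FFF
s_2 = Round(s_1, k_1) = 0xFFF61E
s_3 = Round(s_2, k_2) = 0x61E1A9
s_4 = Round(s_3, k_3) = 0x1A9559
s_5 = Round(s_4, k_4) = 0x5597C9
s_6 = Round(s_5, k_5) = 0x7C9744
s_7 = Round(s_6, k_6) = 0x744398

0x744398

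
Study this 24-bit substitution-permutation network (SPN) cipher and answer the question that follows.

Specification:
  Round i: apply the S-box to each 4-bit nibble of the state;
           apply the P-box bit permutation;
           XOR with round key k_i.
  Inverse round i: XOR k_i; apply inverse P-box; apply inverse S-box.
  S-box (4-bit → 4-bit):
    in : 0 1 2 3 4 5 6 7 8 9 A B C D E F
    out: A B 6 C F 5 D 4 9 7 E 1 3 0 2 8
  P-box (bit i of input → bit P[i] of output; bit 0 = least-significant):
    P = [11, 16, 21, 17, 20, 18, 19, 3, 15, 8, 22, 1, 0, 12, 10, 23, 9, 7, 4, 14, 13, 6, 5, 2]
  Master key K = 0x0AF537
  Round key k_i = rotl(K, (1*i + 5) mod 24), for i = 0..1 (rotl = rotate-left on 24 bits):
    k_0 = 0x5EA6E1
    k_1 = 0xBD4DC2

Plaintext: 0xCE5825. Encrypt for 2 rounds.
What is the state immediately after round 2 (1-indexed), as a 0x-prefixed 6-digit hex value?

s_0 = plaintext = 0xCE5825
s_1 = Round(s_0, k_0) = 0x720A22
s_2 = Round(s_1, k_1) = 0x505C70

0x505C70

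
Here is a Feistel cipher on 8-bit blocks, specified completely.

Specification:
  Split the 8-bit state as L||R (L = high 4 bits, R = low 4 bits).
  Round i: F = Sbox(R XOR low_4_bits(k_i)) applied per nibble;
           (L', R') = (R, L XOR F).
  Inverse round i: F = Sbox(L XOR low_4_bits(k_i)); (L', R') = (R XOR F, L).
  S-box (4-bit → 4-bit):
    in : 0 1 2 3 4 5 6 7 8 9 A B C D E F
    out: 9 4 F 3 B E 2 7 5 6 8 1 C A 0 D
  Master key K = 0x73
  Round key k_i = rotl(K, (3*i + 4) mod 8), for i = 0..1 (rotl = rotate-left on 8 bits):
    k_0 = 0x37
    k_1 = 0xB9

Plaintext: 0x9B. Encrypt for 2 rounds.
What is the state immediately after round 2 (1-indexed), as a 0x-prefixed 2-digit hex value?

0x57

s_0 = plaintext = 0x9B
s_1 = Round(s_0, k_0) = 0xB5
s_2 = Round(s_1, k_1) = 0x57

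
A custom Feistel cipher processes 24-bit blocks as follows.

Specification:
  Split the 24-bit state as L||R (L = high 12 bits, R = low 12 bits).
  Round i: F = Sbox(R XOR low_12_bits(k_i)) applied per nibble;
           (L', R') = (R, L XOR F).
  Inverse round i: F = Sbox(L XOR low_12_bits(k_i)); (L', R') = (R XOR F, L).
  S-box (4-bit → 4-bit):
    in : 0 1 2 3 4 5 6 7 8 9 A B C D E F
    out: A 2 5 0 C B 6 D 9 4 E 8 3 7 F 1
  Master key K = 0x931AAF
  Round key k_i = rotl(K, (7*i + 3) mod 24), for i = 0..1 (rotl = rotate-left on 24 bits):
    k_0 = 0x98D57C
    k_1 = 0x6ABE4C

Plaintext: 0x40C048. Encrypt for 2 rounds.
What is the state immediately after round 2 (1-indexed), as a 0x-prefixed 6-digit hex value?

0xF0028B

s_0 = plaintext = 0x40C048
s_1 = Round(s_0, k_0) = 0x048F00
s_2 = Round(s_1, k_1) = 0xF0028B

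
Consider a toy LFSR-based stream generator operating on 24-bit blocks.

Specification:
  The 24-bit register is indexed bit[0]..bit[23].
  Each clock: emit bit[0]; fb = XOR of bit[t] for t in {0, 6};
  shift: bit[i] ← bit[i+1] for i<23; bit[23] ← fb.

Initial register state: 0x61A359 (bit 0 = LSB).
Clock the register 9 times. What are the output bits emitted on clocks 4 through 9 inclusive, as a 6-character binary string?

110101

reg_0 = 0x61A359
clock 1: out=1, reg = 0x30D1AC
clock 2: out=0, reg = 0x1868D6
clock 3: out=0, reg = 0x8C346B
clock 4: out=1, reg = 0x461A35
clock 5: out=1, reg = 0xA30D1A
clock 6: out=0, reg = 0x51868D
clock 7: out=1, reg = 0xA8C346
clock 8: out=0, reg = 0xD461A3
clock 9: out=1, reg = 0xEA30D1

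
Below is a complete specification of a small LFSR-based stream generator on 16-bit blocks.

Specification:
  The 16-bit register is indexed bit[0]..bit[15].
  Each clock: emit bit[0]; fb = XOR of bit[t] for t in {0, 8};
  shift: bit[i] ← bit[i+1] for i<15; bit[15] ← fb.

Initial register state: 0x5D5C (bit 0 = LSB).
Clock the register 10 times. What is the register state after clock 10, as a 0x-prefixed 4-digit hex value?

0x0057

reg_0 = 0x5D5C
clock 1: out=0, reg = 0xAEAE
clock 2: out=0, reg = 0x5757
clock 3: out=1, reg = 0x2BAB
clock 4: out=1, reg = 0x15D5
clock 5: out=1, reg = 0x0AEA
clock 6: out=0, reg = 0x0575
clock 7: out=1, reg = 0x02BA
clock 8: out=0, reg = 0x015D
clock 9: out=1, reg = 0x00AE
clock 10: out=0, reg = 0x0057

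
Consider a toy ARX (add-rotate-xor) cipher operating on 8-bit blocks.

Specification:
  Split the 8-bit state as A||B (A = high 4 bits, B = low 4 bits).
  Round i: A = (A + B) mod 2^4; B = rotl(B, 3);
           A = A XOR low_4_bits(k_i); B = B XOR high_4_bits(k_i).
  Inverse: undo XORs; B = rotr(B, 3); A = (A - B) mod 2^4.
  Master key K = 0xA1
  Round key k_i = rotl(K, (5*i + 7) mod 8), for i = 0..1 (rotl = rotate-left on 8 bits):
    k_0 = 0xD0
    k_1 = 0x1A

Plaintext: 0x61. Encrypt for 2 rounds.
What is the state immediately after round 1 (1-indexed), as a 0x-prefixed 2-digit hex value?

s_0 = plaintext = 0x61
s_1 = Round(s_0, k_0) = 0x75
s_2 = Round(s_1, k_1) = 0x6B

0x75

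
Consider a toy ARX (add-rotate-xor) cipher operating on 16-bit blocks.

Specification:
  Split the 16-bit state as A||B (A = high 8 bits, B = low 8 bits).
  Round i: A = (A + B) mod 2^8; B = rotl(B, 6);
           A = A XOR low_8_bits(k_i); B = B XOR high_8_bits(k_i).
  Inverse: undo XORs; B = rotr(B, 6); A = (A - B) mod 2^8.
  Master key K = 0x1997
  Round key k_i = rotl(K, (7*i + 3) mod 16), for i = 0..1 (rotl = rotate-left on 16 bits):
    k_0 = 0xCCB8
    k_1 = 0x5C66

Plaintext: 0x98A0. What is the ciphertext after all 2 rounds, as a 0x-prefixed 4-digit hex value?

s_0 = plaintext = 0x98A0
s_1 = Round(s_0, k_0) = 0x80E4
s_2 = Round(s_1, k_1) = 0x0265

0x0265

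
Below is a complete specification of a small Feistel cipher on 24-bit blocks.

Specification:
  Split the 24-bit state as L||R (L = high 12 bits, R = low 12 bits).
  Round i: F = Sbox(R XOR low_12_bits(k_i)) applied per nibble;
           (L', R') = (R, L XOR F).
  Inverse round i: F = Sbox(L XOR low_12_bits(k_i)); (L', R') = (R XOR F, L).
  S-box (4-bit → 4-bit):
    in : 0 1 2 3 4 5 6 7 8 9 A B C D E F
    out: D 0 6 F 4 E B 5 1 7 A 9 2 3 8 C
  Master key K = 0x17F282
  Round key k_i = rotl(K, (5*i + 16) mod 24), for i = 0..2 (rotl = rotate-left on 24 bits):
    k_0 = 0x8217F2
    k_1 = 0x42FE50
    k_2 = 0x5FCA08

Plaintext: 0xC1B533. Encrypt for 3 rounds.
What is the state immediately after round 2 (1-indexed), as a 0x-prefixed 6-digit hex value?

0xA3B18A

s_0 = plaintext = 0xC1B533
s_1 = Round(s_0, k_0) = 0x533A3B
s_2 = Round(s_1, k_1) = 0xA3B18A
s_3 = Round(s_2, k_2) = 0x18A32D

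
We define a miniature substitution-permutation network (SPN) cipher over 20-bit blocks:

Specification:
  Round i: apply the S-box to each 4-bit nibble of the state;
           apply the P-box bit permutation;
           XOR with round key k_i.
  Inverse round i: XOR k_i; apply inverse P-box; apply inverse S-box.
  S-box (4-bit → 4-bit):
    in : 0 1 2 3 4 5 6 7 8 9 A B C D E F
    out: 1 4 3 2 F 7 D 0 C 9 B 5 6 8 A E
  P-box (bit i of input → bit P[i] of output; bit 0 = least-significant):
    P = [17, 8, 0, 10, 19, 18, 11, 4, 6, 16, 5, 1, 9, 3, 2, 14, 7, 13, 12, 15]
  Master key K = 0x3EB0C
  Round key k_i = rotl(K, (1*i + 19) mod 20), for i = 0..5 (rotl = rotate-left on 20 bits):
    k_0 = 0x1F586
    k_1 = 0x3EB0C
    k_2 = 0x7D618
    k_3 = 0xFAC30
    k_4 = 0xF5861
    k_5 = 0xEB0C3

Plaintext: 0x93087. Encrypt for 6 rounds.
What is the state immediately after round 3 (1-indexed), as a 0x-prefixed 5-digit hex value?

0xF2376

s_0 = plaintext = 0x93087
s_1 = Round(s_0, k_0) = 0x17D5E
s_2 = Round(s_1, k_1) = 0xFF60E
s_3 = Round(s_2, k_2) = 0xF2376
s_4 = Round(s_3, k_3) = 0xC1A39
s_5 = Round(s_4, k_4) = 0x86C27
s_6 = Round(s_5, k_5) = 0x362E7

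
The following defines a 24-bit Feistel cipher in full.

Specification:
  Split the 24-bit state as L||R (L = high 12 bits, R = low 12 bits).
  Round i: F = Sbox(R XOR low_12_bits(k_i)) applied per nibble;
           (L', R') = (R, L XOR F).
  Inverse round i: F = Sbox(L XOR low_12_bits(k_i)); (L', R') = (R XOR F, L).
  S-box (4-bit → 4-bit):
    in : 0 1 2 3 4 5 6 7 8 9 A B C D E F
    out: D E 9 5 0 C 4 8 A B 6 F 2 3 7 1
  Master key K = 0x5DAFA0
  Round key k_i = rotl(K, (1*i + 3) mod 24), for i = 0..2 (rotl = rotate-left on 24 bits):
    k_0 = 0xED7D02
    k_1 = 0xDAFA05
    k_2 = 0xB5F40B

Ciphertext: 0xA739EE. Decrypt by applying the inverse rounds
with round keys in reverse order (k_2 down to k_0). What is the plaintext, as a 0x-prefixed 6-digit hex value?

s_0 = ciphertext = 0xA739EE
s_1 = InvRound(s_0, k_2) = 0xE64A73
s_2 = InvRound(s_1, k_1) = 0xA3DE64
s_3 = InvRound(s_2, k_0) = 0x635A3D

0x635A3D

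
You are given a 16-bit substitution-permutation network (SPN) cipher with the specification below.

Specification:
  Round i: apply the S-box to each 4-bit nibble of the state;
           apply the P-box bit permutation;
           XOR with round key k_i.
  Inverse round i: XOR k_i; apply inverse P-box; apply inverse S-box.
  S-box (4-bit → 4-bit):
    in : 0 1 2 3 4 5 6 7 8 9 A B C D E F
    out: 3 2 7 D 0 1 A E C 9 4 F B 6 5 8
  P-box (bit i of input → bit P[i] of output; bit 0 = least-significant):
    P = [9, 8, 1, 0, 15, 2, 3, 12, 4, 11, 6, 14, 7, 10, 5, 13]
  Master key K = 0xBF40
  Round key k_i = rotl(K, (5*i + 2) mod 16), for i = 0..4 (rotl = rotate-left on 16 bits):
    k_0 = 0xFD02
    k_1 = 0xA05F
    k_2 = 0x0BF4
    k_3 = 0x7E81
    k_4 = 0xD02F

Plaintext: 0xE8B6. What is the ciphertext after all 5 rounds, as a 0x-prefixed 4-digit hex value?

0x3FC0

s_0 = plaintext = 0xE8B6
s_1 = Round(s_0, k_0) = 0x2CEF
s_2 = Round(s_1, k_1) = 0x6CE6
s_3 = Round(s_2, k_2) = 0xE6ED
s_4 = Round(s_3, k_3) = 0xB72B
s_5 = Round(s_4, k_4) = 0x3FC0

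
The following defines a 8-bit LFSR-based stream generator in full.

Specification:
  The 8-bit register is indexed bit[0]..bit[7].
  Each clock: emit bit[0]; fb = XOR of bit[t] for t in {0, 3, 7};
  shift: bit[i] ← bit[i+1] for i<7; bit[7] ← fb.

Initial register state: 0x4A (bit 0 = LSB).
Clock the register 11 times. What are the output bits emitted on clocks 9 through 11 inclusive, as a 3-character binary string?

100

reg_0 = 0x4A
clock 1: out=0, reg = 0xA5
clock 2: out=1, reg = 0x52
clock 3: out=0, reg = 0x29
clock 4: out=1, reg = 0x14
clock 5: out=0, reg = 0x0A
clock 6: out=0, reg = 0x85
clock 7: out=1, reg = 0x42
clock 8: out=0, reg = 0x21
clock 9: out=1, reg = 0x90
clock 10: out=0, reg = 0xC8
clock 11: out=0, reg = 0x64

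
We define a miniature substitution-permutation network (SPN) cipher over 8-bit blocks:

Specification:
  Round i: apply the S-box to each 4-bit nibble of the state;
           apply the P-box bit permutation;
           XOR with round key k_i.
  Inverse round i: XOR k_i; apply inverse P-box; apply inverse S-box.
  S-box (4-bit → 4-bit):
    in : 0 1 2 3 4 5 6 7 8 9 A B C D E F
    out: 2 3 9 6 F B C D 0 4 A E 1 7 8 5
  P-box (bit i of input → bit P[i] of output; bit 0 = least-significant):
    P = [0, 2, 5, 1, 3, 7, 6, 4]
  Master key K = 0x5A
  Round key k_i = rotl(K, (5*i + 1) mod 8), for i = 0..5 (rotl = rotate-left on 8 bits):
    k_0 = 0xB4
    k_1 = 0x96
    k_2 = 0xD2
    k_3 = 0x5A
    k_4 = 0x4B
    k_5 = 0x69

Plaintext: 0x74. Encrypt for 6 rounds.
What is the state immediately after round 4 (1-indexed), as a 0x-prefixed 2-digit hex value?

0xD9

s_0 = plaintext = 0x74
s_1 = Round(s_0, k_0) = 0xCB
s_2 = Round(s_1, k_1) = 0xB8
s_3 = Round(s_2, k_2) = 0x02
s_4 = Round(s_3, k_3) = 0xD9
s_5 = Round(s_4, k_4) = 0xA3
s_6 = Round(s_5, k_5) = 0xDD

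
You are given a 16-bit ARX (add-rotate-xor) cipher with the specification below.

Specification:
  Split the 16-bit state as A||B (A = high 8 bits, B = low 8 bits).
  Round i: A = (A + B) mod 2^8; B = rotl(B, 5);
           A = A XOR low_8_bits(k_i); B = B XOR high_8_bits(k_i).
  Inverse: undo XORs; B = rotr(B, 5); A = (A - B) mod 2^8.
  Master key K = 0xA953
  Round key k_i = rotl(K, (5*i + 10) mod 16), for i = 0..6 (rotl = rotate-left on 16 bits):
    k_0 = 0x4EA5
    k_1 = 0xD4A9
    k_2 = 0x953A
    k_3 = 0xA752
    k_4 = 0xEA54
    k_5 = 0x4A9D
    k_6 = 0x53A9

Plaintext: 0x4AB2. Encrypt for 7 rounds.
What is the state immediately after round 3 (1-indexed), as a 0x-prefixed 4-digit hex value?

s_0 = plaintext = 0x4AB2
s_1 = Round(s_0, k_0) = 0x5918
s_2 = Round(s_1, k_1) = 0xD8D7
s_3 = Round(s_2, k_2) = 0x956F
s_4 = Round(s_3, k_3) = 0x564A
s_5 = Round(s_4, k_4) = 0xF4A3
s_6 = Round(s_5, k_5) = 0x0A3E
s_7 = Round(s_6, k_6) = 0xE194

0x956F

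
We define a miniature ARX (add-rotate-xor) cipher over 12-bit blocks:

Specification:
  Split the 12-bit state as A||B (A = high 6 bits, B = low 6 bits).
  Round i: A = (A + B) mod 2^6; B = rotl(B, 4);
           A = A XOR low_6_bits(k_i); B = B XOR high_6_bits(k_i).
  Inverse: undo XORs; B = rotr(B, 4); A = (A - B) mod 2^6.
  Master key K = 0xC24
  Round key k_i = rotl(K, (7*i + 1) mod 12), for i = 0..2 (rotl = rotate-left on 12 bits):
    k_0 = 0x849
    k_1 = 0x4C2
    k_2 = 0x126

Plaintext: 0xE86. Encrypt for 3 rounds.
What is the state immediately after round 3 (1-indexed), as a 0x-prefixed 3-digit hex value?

0xE30

s_0 = plaintext = 0xE86
s_1 = Round(s_0, k_0) = 0x240
s_2 = Round(s_1, k_1) = 0x2D3
s_3 = Round(s_2, k_2) = 0xE30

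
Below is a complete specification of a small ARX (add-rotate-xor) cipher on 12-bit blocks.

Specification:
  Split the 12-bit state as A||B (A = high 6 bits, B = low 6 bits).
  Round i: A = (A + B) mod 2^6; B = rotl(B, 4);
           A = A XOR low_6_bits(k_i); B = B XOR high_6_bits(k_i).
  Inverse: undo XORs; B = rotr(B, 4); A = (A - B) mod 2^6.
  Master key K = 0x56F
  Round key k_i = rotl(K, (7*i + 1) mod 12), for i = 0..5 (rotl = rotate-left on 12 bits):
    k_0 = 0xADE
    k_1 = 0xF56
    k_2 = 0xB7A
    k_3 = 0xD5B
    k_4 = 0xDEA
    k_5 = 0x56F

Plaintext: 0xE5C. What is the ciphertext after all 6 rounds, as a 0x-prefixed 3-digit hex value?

s_0 = plaintext = 0xE5C
s_1 = Round(s_0, k_0) = 0x2EC
s_2 = Round(s_1, k_1) = 0x876
s_3 = Round(s_2, k_2) = 0xB40
s_4 = Round(s_3, k_3) = 0xDB5
s_5 = Round(s_4, k_4) = 0x06A
s_6 = Round(s_5, k_5) = 0x13F

0x13F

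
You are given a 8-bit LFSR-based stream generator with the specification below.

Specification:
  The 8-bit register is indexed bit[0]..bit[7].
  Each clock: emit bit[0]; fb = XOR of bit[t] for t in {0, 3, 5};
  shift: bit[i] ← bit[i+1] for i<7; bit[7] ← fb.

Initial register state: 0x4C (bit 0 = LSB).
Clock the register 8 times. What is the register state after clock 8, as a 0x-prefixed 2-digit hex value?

reg_0 = 0x4C
clock 1: out=0, reg = 0xA6
clock 2: out=0, reg = 0xD3
clock 3: out=1, reg = 0xE9
clock 4: out=1, reg = 0xF4
clock 5: out=0, reg = 0xFA
clock 6: out=0, reg = 0x7D
clock 7: out=1, reg = 0xBE
clock 8: out=0, reg = 0x5F

0x5F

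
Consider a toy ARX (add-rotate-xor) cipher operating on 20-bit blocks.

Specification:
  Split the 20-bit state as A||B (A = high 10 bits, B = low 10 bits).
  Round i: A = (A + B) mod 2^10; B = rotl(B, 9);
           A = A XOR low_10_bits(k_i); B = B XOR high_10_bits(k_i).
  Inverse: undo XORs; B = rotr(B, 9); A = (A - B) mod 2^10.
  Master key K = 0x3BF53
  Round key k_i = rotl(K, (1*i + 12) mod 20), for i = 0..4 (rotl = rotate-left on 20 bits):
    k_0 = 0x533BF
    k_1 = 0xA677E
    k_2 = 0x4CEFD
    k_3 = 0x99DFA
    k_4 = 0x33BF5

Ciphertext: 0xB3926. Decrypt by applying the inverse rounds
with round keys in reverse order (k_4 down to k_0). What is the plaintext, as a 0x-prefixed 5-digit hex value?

s_0 = ciphertext = 0xB3926
s_1 = InvRound(s_0, k_4) = 0x5AFD0
s_2 = InvRound(s_1, k_3) = 0x48F6E
s_3 = InvRound(s_2, k_2) = 0xC8CBB
s_4 = InvRound(s_3, k_1) = 0x06045
s_5 = InvRound(s_4, k_0) = 0x65612

0x65612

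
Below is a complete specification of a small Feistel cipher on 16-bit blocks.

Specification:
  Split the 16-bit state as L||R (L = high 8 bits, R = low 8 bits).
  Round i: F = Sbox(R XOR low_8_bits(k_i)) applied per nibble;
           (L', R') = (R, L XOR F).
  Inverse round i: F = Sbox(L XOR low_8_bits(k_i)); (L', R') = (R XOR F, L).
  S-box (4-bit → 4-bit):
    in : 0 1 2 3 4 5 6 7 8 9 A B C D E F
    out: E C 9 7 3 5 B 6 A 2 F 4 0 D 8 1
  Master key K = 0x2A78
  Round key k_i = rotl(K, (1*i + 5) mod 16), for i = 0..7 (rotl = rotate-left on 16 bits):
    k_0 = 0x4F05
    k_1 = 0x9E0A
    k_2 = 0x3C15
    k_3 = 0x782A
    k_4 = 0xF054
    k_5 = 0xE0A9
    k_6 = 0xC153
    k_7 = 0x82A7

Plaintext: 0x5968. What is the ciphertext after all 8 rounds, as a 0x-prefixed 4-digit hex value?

s_0 = plaintext = 0x5968
s_1 = Round(s_0, k_0) = 0x68E4
s_2 = Round(s_1, k_1) = 0xE4E0
s_3 = Round(s_2, k_2) = 0xE0F1
s_4 = Round(s_3, k_3) = 0xF134
s_5 = Round(s_4, k_4) = 0x344F
s_6 = Round(s_5, k_5) = 0x4FBF
s_7 = Round(s_6, k_6) = 0xBFCF
s_8 = Round(s_7, k_7) = 0xCF05

0xCF05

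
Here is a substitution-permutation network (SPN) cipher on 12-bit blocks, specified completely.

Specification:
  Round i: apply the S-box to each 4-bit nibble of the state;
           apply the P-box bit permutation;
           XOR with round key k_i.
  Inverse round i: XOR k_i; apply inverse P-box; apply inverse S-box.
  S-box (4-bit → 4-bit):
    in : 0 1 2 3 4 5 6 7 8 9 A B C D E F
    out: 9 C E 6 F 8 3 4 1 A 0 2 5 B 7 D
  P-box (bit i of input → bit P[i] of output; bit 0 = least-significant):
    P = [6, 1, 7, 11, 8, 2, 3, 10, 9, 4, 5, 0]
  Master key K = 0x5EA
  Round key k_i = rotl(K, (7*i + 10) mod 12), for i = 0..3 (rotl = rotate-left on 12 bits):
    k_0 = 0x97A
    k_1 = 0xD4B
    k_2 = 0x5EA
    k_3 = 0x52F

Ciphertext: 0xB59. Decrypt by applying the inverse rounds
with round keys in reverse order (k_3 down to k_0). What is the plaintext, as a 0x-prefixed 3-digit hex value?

0xD59

s_0 = ciphertext = 0xB59
s_1 = InvRound(s_0, k_3) = 0xE9D
s_2 = InvRound(s_1, k_2) = 0x46D
s_3 = InvRound(s_2, k_1) = 0x769
s_4 = InvRound(s_3, k_0) = 0xD59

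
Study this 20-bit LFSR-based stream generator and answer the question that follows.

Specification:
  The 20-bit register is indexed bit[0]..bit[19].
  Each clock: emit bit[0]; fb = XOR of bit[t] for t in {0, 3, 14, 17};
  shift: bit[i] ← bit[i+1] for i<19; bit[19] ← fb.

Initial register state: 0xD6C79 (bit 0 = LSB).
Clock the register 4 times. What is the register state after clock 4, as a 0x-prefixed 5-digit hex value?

reg_0 = 0xD6C79
clock 1: out=1, reg = 0xEB63C
clock 2: out=0, reg = 0x75B1E
clock 3: out=0, reg = 0xBAD8F
clock 4: out=1, reg = 0xDD6C7

0xDD6C7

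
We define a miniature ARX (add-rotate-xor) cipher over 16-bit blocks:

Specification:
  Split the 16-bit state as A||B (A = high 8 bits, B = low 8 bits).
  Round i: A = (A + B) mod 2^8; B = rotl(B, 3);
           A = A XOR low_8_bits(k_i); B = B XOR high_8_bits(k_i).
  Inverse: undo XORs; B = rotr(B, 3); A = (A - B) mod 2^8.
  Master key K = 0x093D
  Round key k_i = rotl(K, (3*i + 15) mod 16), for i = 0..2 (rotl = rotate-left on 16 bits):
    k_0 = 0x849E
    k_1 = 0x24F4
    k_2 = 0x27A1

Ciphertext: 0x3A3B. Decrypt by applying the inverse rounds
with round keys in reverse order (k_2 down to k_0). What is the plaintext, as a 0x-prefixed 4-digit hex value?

s_0 = ciphertext = 0x3A3B
s_1 = InvRound(s_0, k_2) = 0x1883
s_2 = InvRound(s_1, k_1) = 0xF8F4
s_3 = InvRound(s_2, k_0) = 0x580E

0x580E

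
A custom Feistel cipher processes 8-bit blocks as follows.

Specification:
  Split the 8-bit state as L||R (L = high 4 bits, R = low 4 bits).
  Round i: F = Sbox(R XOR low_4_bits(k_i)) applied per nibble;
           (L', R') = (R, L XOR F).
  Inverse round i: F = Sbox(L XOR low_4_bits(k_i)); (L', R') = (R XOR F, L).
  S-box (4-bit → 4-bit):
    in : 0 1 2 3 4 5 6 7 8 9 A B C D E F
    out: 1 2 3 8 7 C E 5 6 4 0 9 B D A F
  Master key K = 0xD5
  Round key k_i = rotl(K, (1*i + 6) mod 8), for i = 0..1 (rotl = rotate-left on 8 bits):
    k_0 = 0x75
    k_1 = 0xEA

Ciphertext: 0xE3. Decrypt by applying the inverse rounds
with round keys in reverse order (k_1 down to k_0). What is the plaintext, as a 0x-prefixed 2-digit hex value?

0xC4

s_0 = ciphertext = 0xE3
s_1 = InvRound(s_0, k_1) = 0x4E
s_2 = InvRound(s_1, k_0) = 0xC4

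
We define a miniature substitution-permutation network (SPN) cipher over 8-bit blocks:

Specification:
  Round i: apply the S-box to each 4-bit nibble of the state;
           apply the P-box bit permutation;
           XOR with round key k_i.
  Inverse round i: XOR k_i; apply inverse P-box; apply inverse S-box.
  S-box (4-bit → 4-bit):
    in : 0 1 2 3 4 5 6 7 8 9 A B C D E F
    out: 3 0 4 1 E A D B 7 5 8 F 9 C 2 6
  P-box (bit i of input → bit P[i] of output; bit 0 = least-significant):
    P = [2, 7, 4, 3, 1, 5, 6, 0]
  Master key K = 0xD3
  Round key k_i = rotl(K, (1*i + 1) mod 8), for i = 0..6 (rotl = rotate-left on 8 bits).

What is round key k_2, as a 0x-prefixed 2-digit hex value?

K = 0xD3
k_0 = rotl(K, (1*0+1) mod 8) = rotl(K, 1) = 0xA7
k_1 = rotl(K, (1*1+1) mod 8) = rotl(K, 2) = 0x4F
k_2 = rotl(K, (1*2+1) mod 8) = rotl(K, 3) = 0x9E

0x9E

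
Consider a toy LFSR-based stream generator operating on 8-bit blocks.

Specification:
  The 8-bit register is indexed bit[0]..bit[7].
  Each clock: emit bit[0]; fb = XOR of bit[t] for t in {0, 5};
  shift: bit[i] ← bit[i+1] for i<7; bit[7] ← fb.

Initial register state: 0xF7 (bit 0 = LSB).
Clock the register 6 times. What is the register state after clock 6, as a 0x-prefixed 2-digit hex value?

reg_0 = 0xF7
clock 1: out=1, reg = 0x7B
clock 2: out=1, reg = 0x3D
clock 3: out=1, reg = 0x1E
clock 4: out=0, reg = 0x0F
clock 5: out=1, reg = 0x87
clock 6: out=1, reg = 0xC3

0xC3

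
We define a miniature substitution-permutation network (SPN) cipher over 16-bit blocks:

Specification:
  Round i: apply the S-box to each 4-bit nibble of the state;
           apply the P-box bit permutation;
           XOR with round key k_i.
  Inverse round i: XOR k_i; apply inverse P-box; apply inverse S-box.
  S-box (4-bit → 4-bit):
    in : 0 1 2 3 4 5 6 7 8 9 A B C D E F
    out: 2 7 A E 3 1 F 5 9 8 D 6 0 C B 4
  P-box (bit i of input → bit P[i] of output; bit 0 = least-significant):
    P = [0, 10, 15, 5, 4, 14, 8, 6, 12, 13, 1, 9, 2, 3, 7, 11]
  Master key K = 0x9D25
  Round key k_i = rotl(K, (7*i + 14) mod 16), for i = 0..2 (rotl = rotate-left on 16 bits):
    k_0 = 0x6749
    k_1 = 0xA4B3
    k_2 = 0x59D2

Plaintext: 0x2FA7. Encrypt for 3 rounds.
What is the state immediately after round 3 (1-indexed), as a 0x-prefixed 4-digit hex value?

0xF100

s_0 = plaintext = 0x2FA7
s_1 = Round(s_0, k_0) = 0xEE12
s_2 = Round(s_1, k_1) = 0xDB8F
s_3 = Round(s_2, k_2) = 0xF100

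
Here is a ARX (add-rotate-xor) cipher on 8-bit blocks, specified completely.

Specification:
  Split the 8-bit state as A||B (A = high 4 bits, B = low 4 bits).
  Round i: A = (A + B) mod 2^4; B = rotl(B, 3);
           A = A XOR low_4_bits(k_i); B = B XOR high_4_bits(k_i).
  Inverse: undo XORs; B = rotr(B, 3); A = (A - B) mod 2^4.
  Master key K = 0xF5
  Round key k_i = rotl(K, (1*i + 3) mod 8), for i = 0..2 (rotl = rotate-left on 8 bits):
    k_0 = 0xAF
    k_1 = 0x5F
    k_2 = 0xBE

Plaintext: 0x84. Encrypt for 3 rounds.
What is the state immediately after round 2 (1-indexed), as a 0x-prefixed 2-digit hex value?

0x41

s_0 = plaintext = 0x84
s_1 = Round(s_0, k_0) = 0x38
s_2 = Round(s_1, k_1) = 0x41
s_3 = Round(s_2, k_2) = 0xB3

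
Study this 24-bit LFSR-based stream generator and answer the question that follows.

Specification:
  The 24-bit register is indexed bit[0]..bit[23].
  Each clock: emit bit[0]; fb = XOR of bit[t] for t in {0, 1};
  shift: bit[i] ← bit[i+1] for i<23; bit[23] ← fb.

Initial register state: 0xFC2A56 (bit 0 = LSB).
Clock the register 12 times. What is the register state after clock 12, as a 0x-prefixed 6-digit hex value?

0xF7DFC2

reg_0 = 0xFC2A56
clock 1: out=0, reg = 0xFE152B
clock 2: out=1, reg = 0x7F0A95
clock 3: out=1, reg = 0xBF854A
clock 4: out=0, reg = 0xDFC2A5
clock 5: out=1, reg = 0xEFE152
clock 6: out=0, reg = 0xF7F0A9
clock 7: out=1, reg = 0xFBF854
clock 8: out=0, reg = 0x7DFC2A
clock 9: out=0, reg = 0xBEFE15
clock 10: out=1, reg = 0xDF7F0A
clock 11: out=0, reg = 0xEFBF85
clock 12: out=1, reg = 0xF7DFC2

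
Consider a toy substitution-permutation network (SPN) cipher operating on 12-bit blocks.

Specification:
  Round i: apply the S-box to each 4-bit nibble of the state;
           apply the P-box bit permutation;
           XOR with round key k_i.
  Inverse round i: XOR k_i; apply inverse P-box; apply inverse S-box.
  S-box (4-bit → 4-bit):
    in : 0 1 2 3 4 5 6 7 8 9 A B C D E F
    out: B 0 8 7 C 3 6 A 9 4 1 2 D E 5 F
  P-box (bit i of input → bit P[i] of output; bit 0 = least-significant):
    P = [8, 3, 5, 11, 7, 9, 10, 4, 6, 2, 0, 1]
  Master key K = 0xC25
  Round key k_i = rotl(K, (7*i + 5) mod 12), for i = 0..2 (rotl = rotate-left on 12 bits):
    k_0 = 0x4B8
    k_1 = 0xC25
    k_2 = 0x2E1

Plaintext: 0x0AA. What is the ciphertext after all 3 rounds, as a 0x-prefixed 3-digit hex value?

0x026

s_0 = plaintext = 0x0AA
s_1 = Round(s_0, k_0) = 0x57E
s_2 = Round(s_1, k_1) = 0xF51
s_3 = Round(s_2, k_2) = 0x026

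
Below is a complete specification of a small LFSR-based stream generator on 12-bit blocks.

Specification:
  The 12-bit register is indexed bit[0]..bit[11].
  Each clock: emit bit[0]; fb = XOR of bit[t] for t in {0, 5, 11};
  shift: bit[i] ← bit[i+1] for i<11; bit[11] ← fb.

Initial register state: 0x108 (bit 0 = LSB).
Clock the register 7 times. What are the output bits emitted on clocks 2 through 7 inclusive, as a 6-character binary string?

reg_0 = 0x108
clock 1: out=0, reg = 0x084
clock 2: out=0, reg = 0x042
clock 3: out=0, reg = 0x021
clock 4: out=1, reg = 0x010
clock 5: out=0, reg = 0x008
clock 6: out=0, reg = 0x004
clock 7: out=0, reg = 0x002

001000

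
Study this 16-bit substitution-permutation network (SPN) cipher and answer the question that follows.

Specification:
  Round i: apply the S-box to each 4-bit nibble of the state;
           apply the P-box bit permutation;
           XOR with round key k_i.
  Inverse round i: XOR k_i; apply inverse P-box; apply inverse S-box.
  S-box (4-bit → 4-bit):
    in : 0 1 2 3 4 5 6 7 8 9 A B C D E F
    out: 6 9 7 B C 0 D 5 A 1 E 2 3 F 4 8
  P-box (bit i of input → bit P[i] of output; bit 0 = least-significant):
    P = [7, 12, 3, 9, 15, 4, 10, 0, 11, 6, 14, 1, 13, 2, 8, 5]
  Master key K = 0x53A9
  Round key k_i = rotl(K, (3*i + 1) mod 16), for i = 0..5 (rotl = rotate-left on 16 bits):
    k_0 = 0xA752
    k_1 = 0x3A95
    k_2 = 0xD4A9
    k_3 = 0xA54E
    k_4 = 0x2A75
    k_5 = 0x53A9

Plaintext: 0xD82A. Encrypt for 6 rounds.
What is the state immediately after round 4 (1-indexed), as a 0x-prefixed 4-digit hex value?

s_0 = plaintext = 0xD82A
s_1 = Round(s_0, k_0) = 0x102C
s_2 = Round(s_1, k_1) = 0xCE65
s_3 = Round(s_2, k_2) = 0x30AC
s_4 = Round(s_3, k_3) = 0xD1BB
s_5 = Round(s_4, k_4) = 0x1343
s_6 = Round(s_5, k_5) = 0x6D4A

0xD1BB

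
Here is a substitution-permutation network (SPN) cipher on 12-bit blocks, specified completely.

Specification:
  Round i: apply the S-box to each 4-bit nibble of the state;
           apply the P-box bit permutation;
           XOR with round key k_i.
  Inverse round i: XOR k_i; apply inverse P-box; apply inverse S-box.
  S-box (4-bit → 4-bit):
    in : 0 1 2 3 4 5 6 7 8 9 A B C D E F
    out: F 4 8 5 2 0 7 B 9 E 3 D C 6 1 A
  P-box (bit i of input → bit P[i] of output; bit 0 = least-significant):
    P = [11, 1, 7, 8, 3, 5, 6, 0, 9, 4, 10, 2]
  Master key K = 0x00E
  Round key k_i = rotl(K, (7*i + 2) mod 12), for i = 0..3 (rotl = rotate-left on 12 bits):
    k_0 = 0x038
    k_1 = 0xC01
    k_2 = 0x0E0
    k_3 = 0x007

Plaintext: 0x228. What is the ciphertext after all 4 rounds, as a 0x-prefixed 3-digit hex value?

0xE8C

s_0 = plaintext = 0x228
s_1 = Round(s_0, k_0) = 0x93D
s_2 = Round(s_1, k_1) = 0x8DF
s_3 = Round(s_2, k_2) = 0x386
s_4 = Round(s_3, k_3) = 0xE8C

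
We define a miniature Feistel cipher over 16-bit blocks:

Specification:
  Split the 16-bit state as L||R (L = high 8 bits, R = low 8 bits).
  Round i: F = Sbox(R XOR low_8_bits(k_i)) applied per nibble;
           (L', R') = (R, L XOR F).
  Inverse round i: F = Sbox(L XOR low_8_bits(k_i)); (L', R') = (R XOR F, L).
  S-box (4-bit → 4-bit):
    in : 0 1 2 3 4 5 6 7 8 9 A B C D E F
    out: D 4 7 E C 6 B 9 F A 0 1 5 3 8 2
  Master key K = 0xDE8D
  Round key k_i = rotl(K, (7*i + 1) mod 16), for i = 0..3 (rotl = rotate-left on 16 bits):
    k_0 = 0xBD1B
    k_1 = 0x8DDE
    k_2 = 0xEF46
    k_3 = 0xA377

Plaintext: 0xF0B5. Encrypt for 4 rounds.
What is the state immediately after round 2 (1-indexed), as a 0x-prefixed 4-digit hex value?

0xF8CE

s_0 = plaintext = 0xF0B5
s_1 = Round(s_0, k_0) = 0xB5F8
s_2 = Round(s_1, k_1) = 0xF8CE
s_3 = Round(s_2, k_2) = 0xCE07
s_4 = Round(s_3, k_3) = 0x0753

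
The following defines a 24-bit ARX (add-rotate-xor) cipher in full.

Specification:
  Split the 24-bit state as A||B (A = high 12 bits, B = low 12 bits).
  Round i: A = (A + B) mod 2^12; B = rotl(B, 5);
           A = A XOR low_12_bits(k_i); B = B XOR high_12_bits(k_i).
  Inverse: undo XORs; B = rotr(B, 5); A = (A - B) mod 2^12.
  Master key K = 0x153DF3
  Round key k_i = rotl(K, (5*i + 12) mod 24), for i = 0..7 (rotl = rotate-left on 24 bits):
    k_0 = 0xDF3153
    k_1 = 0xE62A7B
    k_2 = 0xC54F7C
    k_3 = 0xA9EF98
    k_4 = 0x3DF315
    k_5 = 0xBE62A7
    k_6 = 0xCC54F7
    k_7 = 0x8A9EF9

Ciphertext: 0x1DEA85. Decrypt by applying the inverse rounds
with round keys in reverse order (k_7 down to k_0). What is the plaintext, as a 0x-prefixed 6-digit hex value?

s_0 = ciphertext = 0x1DEA85
s_1 = InvRound(s_0, k_7) = 0x916611
s_2 = InvRound(s_1, k_6) = 0x38BA56
s_3 = InvRound(s_2, k_5) = 0x91F80D
s_4 = InvRound(s_3, k_4) = 0x0AC95E
s_5 = InvRound(s_4, k_3) = 0xF1601E
s_6 = InvRound(s_5, k_2) = 0xB08562
s_7 = InvRound(s_6, k_1) = 0x11B058
s_8 = InvRound(s_7, k_0) = 0xA5B5ED

0xA5B5ED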